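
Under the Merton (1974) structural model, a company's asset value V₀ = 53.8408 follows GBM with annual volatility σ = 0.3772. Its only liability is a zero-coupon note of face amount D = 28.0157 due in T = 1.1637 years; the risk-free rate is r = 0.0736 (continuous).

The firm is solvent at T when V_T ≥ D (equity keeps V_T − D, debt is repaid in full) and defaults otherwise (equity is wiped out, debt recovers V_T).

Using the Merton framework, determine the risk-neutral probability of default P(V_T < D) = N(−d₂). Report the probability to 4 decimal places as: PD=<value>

PD=0.0534

Equity is a call on the firm's assets struck at D = 28.0157:
d₁ = [ln(V₀/D) + (r + σ²/2)T] / (σ√T)
   = [ln(53.8408/28.0157) + (0.0736 + 0.5·0.3772²)·1.1637] / (0.3772·√1.1637)
   = [0.653266 + 0.168434] / 0.406904 = 2.019395
d₂ = d₁ − σ√T = 2.019395 − 0.406904 = 1.612491
risk-neutral PD = N(−d₂) = N(-1.612491) = 0.053428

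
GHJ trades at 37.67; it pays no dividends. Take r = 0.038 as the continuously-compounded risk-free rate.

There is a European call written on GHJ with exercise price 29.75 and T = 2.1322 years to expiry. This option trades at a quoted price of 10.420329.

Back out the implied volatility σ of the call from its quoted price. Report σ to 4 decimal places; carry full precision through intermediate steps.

sigma = 0.1425

At σ = 0.1425 the Black–Scholes value reproduces the quote:
σ√T = 0.1425·√2.1322 = 0.208079
d₁ = (ln(S/K) + (r+σ²/2)T) / (σ√T) = (ln(37.67/29.75) + (0.038+0.1425²/2)·2.1322) / 0.208079 = (0.236035 + 0.102672) / 0.208079 = 1.627779
d₂ = d₁ − σ√T = 1.627779 − 0.208079 = 1.419699
e^{−rT} = 0.922172
N(d₁) = 0.948214,  N(d₂) = 0.922152
V = S·N(d₁) − K·e^{−rT}·N(d₂) = 35.719224 − 25.298895 = 10.420329 (equal to the quote); since ∂V/∂σ > 0 for all σ, the implied volatility is unique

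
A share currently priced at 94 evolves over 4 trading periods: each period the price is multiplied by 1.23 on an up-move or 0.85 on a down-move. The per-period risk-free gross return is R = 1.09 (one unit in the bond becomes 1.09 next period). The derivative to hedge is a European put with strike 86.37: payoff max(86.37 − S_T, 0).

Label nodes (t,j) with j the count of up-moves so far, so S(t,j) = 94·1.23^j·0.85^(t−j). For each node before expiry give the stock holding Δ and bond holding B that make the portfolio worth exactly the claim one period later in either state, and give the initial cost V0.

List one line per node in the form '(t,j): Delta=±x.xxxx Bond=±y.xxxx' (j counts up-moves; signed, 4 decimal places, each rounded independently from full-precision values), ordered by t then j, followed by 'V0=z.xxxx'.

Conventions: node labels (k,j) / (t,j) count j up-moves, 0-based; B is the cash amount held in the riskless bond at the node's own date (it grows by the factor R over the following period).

(0,0): Delta=-0.1091 Bond=12.1209
(1,0): Delta=-0.2808 Bond=26.9246
(1,1): Delta=-0.0400 Bond=5.2127
(2,0): Delta=-0.6323 Bond=53.2205
(2,1): Delta=-0.1391 Bond=15.4220
(2,2): Delta=0.0000 Bond=0.0000
(3,0): Delta=-1.0000 Bond=79.2385
(3,1): Delta=-0.4840 Bond=45.6272
(3,2): Delta=0.0000 Bond=0.0000
(3,3): Delta=0.0000 Bond=0.0000
V0=1.8620

The replicating-portfolio and risk-neutral prices coincide; use p* = (1.09−0.85)/(1.23−0.85) = 0.6316 for the latter.
Payoffs at expiry: V(4,0)=37.3014, V(4,1)=15.3649, V(4,2)=0.0000, V(4,3)=0.0000, V(4,4)=0.0000
  t=3,j=0: stock 57.7277 → up 71.0051 (V=15.3649), down 49.0686 (V=37.3014). Price 21.5108; hedge Δ=-1.0000, bond B=79.2385.
  t=3,j=1: stock 83.5354 → up 102.7486 (V=0.0000), down 71.0051 (V=15.3649). Price 5.1933; hedge Δ=-0.4840, bond B=45.6272.
  t=3,j=2: stock 120.8807 → up 148.6833 (V=0.0000), down 102.7486 (V=0.0000). Price 0.0000; hedge Δ=0.0000, bond B=0.0000.
  t=3,j=3: stock 174.9215 → up 215.1534 (V=0.0000), down 148.6833 (V=0.0000). Price 0.0000; hedge Δ=0.0000, bond B=0.0000.
  t=2,j=0: stock 67.9150 → up 83.5354 (V=5.1933), down 57.7277 (V=21.5108). Price 10.2798; hedge Δ=-0.6323, bond B=53.2205.
  t=2,j=1: stock 98.2770 → up 120.8807 (V=0.0000), down 83.5354 (V=5.1933). Price 1.7554; hedge Δ=-0.1391, bond B=15.4220.
  t=2,j=2: stock 142.2126 → up 174.9215 (V=0.0000), down 120.8807 (V=0.0000). Price 0.0000; hedge Δ=0.0000, bond B=0.0000.
  t=1,j=0: stock 79.9000 → up 98.2770 (V=1.7554), down 67.9150 (V=10.2798). Price 4.4917; hedge Δ=-0.2808, bond B=26.9246.
  t=1,j=1: stock 115.6200 → up 142.2126 (V=0.0000), down 98.2770 (V=1.7554). Price 0.5933; hedge Δ=-0.0400, bond B=5.2127.
  t=0,j=0: stock 94.0000 → up 115.6200 (V=0.5933), down 79.9000 (V=4.4917). Price 1.8620; hedge Δ=-0.1091, bond B=12.1209.
Verification: the root portfolio costs Δ(0,0)·S0 + B(0,0) = 1.8620, matching V0.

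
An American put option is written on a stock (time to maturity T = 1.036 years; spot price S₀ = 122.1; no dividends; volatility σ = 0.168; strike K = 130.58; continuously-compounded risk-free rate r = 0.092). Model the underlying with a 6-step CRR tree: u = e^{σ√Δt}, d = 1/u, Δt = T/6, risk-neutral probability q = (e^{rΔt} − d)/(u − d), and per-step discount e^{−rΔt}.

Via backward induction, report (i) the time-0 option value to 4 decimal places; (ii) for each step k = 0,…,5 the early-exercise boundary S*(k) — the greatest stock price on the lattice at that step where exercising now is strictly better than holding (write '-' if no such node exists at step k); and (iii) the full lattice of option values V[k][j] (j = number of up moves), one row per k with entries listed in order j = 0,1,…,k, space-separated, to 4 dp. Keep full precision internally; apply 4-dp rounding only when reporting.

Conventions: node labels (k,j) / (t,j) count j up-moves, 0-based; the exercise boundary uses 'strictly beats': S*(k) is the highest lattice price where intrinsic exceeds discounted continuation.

price = 9.4275
boundary = - 113.8670 106.1891 113.8670 106.1891 113.8670
tree:
9.4275
16.7130 4.7652
24.3909 9.0921 1.9739
31.5510 16.7130 4.1947 0.5286
38.2284 24.3909 8.6030 1.3332 0.0000
44.4555 31.5510 16.7130 3.3624 0.0000 0.0000
50.2628 38.2284 24.3909 8.4800 0.0000 0.0000 0.0000

params: Δt=0.17267 u=1.07230 d=0.93257 q=0.59715 e^(-rΔt)=0.98424
t_6 payoffs: 50.2628 38.2284 24.3909 8.4800 0.0000 0.0000 0.0000
t_5: node(5,0) S=86.1245 payoff=44.4555 vs cont=42.3976 → 44.4555 [stop]  node(5,1) S=99.0290 payoff=31.5510 vs cont=29.4931 → 31.5510 [stop]  node(5,2) S=113.8670 payoff=16.7130 vs cont=14.6551 → 16.7130 [stop]  node(5,3) S=130.9283 payoff=0.0000 vs cont=3.3624 → 3.3624 [wait]  node(5,4) S=150.5460 payoff=0.0000 vs cont=0.0000 → 0.0000 [wait]  node(5,5) S=173.1031 payoff=0.0000 vs cont=0.0000 → 0.0000 [wait]  ⇒ S*(5)=113.8670
t_4: node(4,0) S=92.3516 payoff=38.2284 vs cont=36.1705 → 38.2284 [stop]  node(4,1) S=106.1891 payoff=24.3909 vs cont=22.3330 → 24.3909 [stop]  node(4,2) S=122.1000 payoff=8.4800 vs cont=8.6030 → 8.6030 [wait]  node(4,3) S=140.3949 payoff=0.0000 vs cont=1.3332 → 1.3332 [wait]  node(4,4) S=161.4310 payoff=0.0000 vs cont=0.0000 → 0.0000 [wait]  ⇒ S*(4)=106.1891
t_3: node(3,0) S=99.0290 payoff=31.5510 vs cont=29.4931 → 31.5510 [stop]  node(3,1) S=113.8670 payoff=16.7130 vs cont=14.7274 → 16.7130 [stop]  node(3,2) S=130.9283 payoff=0.0000 vs cont=4.1947 → 4.1947 [wait]  node(3,3) S=150.5460 payoff=0.0000 vs cont=0.5286 → 0.5286 [wait]  ⇒ S*(3)=113.8670
t_2: node(2,0) S=106.1891 payoff=24.3909 vs cont=22.3330 → 24.3909 [stop]  node(2,1) S=122.1000 payoff=8.4800 vs cont=9.0921 → 9.0921 [wait]  node(2,2) S=140.3949 payoff=0.0000 vs cont=1.9739 → 1.9739 [wait]  ⇒ S*(2)=106.1891
t_1: node(1,0) S=113.8670 payoff=16.7130 vs cont=15.0149 → 16.7130 [stop]  node(1,1) S=130.9283 payoff=0.0000 vs cont=4.7652 → 4.7652 [wait]  ⇒ S*(1)=113.8670
t_0: node(0,0) S=122.1000 payoff=8.4800 vs cont=9.4275 → 9.4275 [wait]  ⇒ S*(0)=-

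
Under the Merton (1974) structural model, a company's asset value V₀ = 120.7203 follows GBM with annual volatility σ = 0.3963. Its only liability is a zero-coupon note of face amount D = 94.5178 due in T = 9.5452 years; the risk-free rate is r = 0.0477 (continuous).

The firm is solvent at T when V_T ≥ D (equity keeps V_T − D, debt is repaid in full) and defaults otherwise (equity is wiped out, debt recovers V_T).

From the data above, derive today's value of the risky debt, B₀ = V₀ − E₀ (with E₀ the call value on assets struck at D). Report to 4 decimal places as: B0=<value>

Apply the equity-as-call identities (strike 94.5178, horizon 9.5452 years):
d₁ = [ln(V₀/D) + (r + σ²/2)T] / (σ√T)
   = [ln(120.7203/94.5178) + (0.0477 + 0.5·0.3963²)·9.5452] / (0.3963·√9.5452)
   = [0.244688 + 1.204860] / 1.224381 = 1.183903
d₂ = d₁ − σ√T = 1.183903 − 1.224381 = -0.040478
N(d₁) = 0.881774,  N(d₂) = 0.483856,  e^(−rT) = 0.634254
E₀ = V₀·N(d₁) − D·e^(−rT)·N(d₂)
   = 120.7203·0.881774 − 94.5178·0.634254·0.483856 = 77.441720
B₀ = V₀ − E₀ = 120.7203 − 77.441720 = 43.278580

B0=43.2786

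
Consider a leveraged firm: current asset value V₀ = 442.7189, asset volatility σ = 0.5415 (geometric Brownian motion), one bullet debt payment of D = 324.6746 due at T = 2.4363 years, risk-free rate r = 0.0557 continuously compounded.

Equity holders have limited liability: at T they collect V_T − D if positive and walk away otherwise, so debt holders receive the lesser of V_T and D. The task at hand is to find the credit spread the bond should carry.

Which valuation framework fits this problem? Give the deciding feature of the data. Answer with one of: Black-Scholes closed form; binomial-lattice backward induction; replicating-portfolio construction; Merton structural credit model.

framework: Merton structural credit model

Key observation: the question is about default risk generated by asset-value dynamics against a debt face of 324.6746 — the structural framework prices exactly that.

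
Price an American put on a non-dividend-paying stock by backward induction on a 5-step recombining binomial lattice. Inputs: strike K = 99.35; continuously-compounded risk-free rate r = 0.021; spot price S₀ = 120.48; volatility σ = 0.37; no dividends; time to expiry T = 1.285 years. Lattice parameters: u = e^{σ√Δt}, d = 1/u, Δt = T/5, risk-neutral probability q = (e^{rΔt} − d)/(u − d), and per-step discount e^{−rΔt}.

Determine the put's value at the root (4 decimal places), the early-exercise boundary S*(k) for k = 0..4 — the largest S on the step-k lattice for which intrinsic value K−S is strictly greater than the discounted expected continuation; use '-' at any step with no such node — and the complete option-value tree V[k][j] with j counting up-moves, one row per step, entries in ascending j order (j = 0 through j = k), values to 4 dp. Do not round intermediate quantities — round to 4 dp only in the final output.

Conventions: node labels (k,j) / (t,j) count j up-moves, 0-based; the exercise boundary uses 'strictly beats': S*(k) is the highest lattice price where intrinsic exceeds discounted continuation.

Δt=0.25700  u=1.20632  d=0.82897  q=0.46759  discount=0.99462
step 5 (expiry): payoffs max(K−S,0) = 52.1864 30.7174 0.0000 0.0000 0.0000 0.0000
step 4: (k=4,j=0): S=56.8943, K−S=42.4557, hold=41.9209 ⇒ V=42.4557 exercise | (k=4,j=1): S=82.7927, K−S=16.5573, hold=16.2664 ⇒ V=16.5573 exercise | (k=4,j=2): S=120.4800, K−S=0.0000, hold=0.0000 ⇒ V=0.0000 continue | (k=4,j=3): S=175.3227, K−S=0.0000, hold=0.0000 ⇒ V=0.0000 continue | (k=4,j=4): S=255.1298, K−S=0.0000, hold=0.0000 ⇒ V=0.0000 continue  boundary S*=82.7927
step 3: (k=3,j=0): S=68.6326, K−S=30.7174, hold=30.1827 ⇒ V=30.7174 exercise | (k=3,j=1): S=99.8742, K−S=0.0000, hold=8.7679 ⇒ V=8.7679 continue | (k=3,j=2): S=145.3371, K−S=0.0000, hold=0.0000 ⇒ V=0.0000 continue | (k=3,j=3): S=211.4947, K−S=0.0000, hold=0.0000 ⇒ V=0.0000 continue  boundary S*=68.6326
step 2: (k=2,j=0): S=82.7927, K−S=16.5573, hold=20.3441 ⇒ V=20.3441 continue | (k=2,j=1): S=120.4800, K−S=0.0000, hold=4.6430 ⇒ V=4.6430 continue | (k=2,j=2): S=175.3227, K−S=0.0000, hold=0.0000 ⇒ V=0.0000 continue  boundary S*=-
step 1: (k=1,j=0): S=99.8742, K−S=0.0000, hold=12.9325 ⇒ V=12.9325 continue | (k=1,j=1): S=145.3371, K−S=0.0000, hold=2.4587 ⇒ V=2.4587 continue  boundary S*=-
step 0: (k=0,j=0): S=120.4800, K−S=0.0000, hold=7.9919 ⇒ V=7.9919 continue  boundary S*=-

price = 7.9919
boundary = - - - 68.6326 82.7927
tree:
7.9919
12.9325 2.4587
20.3441 4.6430 0.0000
30.7174 8.7679 0.0000 0.0000
42.4557 16.5573 0.0000 0.0000 0.0000
52.1864 30.7174 0.0000 0.0000 0.0000 0.0000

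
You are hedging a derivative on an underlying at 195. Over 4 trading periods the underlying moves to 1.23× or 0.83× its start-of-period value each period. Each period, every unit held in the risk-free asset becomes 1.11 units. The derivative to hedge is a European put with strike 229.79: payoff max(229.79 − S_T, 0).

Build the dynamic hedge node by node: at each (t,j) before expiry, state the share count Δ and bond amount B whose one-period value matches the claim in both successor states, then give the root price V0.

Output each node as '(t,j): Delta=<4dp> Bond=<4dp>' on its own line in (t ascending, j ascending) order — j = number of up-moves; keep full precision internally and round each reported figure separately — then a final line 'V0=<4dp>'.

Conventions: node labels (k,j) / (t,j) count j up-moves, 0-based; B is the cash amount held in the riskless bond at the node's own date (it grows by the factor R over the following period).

(0,0): Delta=-0.2382 Bond=56.4161
(1,0): Delta=-0.5614 Bond=114.9454
(1,1): Delta=-0.1447 Bond=40.1975
(2,0): Delta=-1.0000 Bond=186.5027
(2,1): Delta=-0.4346 Bond=102.3408
(2,2): Delta=-0.0608 Bond=19.8814
(3,0): Delta=-1.0000 Bond=207.0180
(3,1): Delta=-1.0000 Bond=207.0180
(3,2): Delta=-0.2711 Bond=73.5613
(3,3): Delta=0.0000 Bond=0.0000
V0=9.9745

No-arbitrage ⇒ martingale measure with p* = (R−d)/(u−d) = 0.7000.
At maturity the claim pays: V(4,0)=137.2463, V(4,1)=92.6469, V(4,2)=26.5538, V(4,3)=0.0000, V(4,4)=0.0000
(3,0): S=111.4985. Δ = (V_up−V_dn)/(S_up−S_dn) = (92.6469−137.2463)/(137.1431−92.5437) = -1.0000. V = [p*·92.6469 + (1−p*)·137.2463]/1.11 = 95.5196. B = V − Δ·S = 207.0180.
(3,1): S=165.2327. Δ = (V_up−V_dn)/(S_up−S_dn) = (26.5538−92.6469)/(203.2362−137.1431) = -1.0000. V = [p*·26.5538 + (1−p*)·92.6469]/1.11 = 41.7854. B = V − Δ·S = 207.0180.
(3,2): S=244.8629. Δ = (V_up−V_dn)/(S_up−S_dn) = (0.0000−26.5538)/(301.1813−203.2362) = -0.2711. V = [p*·0.0000 + (1−p*)·26.5538]/1.11 = 7.1767. B = V − Δ·S = 73.5613.
(3,3): S=362.8691. Δ = (V_up−V_dn)/(S_up−S_dn) = (0.0000−0.0000)/(446.3289−301.1813) = 0.0000. V = [p*·0.0000 + (1−p*)·0.0000]/1.11 = 0.0000. B = V − Δ·S = 0.0000.
(2,0): S=134.3355. Δ = (V_up−V_dn)/(S_up−S_dn) = (41.7854−95.5196)/(165.2327−111.4985) = -1.0000. V = [p*·41.7854 + (1−p*)·95.5196]/1.11 = 52.1672. B = V − Δ·S = 186.5027.
(2,1): S=199.0755. Δ = (V_up−V_dn)/(S_up−S_dn) = (7.1767−41.7854)/(244.8629−165.2327) = -0.4346. V = [p*·7.1767 + (1−p*)·41.7854]/1.11 = 15.8192. B = V − Δ·S = 102.3408.
(2,2): S=295.0155. Δ = (V_up−V_dn)/(S_up−S_dn) = (0.0000−7.1767)/(362.8691−244.8629) = -0.0608. V = [p*·0.0000 + (1−p*)·7.1767]/1.11 = 1.9397. B = V − Δ·S = 19.8814.
(1,0): S=161.8500. Δ = (V_up−V_dn)/(S_up−S_dn) = (15.8192−52.1672)/(199.0755−134.3355) = -0.5614. V = [p*·15.8192 + (1−p*)·52.1672]/1.11 = 24.0753. B = V − Δ·S = 114.9454.
(1,1): S=239.8500. Δ = (V_up−V_dn)/(S_up−S_dn) = (1.9397−15.8192)/(295.0155−199.0755) = -0.1447. V = [p*·1.9397 + (1−p*)·15.8192]/1.11 = 5.4987. B = V − Δ·S = 40.1975.
(0,0): S=195.0000. Δ = (V_up−V_dn)/(S_up−S_dn) = (5.4987−24.0753)/(239.8500−161.8500) = -0.2382. V = [p*·5.4987 + (1−p*)·24.0753]/1.11 = 9.9745. B = V − Δ·S = 56.4161.
Check: Δ(0,0)·S0 + B(0,0) = 9.9745 = V0.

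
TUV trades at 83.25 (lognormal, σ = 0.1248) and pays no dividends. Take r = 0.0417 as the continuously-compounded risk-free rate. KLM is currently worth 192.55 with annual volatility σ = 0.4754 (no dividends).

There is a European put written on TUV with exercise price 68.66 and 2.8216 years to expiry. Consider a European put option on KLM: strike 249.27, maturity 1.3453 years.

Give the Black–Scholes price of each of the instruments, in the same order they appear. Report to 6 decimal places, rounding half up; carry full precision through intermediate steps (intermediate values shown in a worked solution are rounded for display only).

[TUV put K=68.66]
σ√T = 0.1248·√2.8216 = 0.209634
d₁ = (ln(S/K) + (r+σ²/2)T) / (σ√T) = (ln(83.25/68.66) + (0.0417+0.1248²/2)·2.8216) / 0.209634 = (0.192681 + 0.139634) / 0.209634 = 1.585215
d₂ = d₁ − σ√T = 1.585215 − 0.209634 = 1.375580
e^{−rT} = 0.888998
N(−d₁) = 0.056459,  N(−d₂) = 0.084476
price = K·e^{−rT}·N(−d₂) − S·N(−d₁) = 5.156283 − 4.700194 = 0.456088
[KLM put K=249.27]
σ√T = 0.4754·√1.3453 = 0.551403
d₁ = (ln(S/K) + (r+σ²/2)T) / (σ√T) = (ln(192.55/249.27) + (0.0417+0.4754²/2)·1.3453) / 0.551403 = (-0.258181 + 0.208121) / 0.551403 = -0.090786
d₂ = d₁ − σ√T = -0.090786 − 0.551403 = -0.642188
e^{−rT} = 0.945446
N(−d₁) = 0.536169,  N(−d₂) = 0.739624
price = K·e^{−rT}·N(−d₂) − S·N(−d₁) = 174.308192 − 103.239249 = 71.068943

price(TUV put K=68.66) = 0.456088
price(KLM put K=249.27) = 71.068943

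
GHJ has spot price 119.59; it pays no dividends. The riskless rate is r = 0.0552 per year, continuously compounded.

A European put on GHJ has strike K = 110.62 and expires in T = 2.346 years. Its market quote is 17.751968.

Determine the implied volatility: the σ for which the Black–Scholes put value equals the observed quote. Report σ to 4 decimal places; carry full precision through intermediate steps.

sigma = 0.4243

At σ = 0.4243 the Black–Scholes value reproduces the quote:
σ√T = 0.4243·√2.346 = 0.649886
d₁ = (ln(S/K) + (r+σ²/2)T) / (σ√T) = (ln(119.59/110.62) + (0.0552+0.4243²/2)·2.346) / 0.649886 = (0.077968 + 0.340675) / 0.649886 = 0.644180
d₂ = d₁ − σ√T = 0.644180 − 0.649886 = -0.005706
e^{−rT} = 0.878535
N(−d₁) = 0.259729,  N(−d₂) = 0.502276
V = K·e^{−rT}·N(−d₂) − S·N(−d₁) = 48.813011 − 31.061042 = 17.751968 (equal to the quote); since ∂V/∂σ > 0 for all σ, the implied volatility is unique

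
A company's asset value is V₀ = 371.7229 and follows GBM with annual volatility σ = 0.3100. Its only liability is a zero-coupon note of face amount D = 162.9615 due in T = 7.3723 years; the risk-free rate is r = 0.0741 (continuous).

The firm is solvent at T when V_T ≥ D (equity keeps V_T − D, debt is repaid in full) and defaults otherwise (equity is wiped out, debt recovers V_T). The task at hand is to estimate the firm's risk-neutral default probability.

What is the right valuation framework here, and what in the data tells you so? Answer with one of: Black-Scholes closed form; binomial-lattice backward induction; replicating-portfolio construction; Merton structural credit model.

framework: Merton structural credit model

Key observation: with the firm-asset dynamics (V₀ = 371.7229) and a single zero-coupon liability of face 162.9615 given, debt value, spread, and default probability all derive from the option view of the balance sheet.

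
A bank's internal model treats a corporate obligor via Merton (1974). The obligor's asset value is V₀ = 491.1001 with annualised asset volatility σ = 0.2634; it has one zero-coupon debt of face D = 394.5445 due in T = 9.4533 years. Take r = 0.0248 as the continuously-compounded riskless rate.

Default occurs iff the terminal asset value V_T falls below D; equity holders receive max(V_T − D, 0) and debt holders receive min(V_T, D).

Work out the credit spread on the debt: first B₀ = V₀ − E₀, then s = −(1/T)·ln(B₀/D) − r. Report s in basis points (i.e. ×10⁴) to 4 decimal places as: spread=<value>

spread=203.6714

Equity is a call on the firm's assets struck at D = 394.5445:
d₁ = [ln(V₀/D) + (r + σ²/2)T] / (σ√T)
   = [ln(491.1001/394.5445) + (0.0248 + 0.5·0.2634²)·9.4533] / (0.2634·√9.4533)
   = [0.218916 + 0.562375] / 0.809855 = 0.964729
d₂ = d₁ − σ√T = 0.964729 − 0.809855 = 0.154873
N(d₁) = 0.832660,  N(d₂) = 0.561539,  e^(−rT) = 0.791012
E₀ = V₀·N(d₁) − D·e^(−rT)·N(d₂)
   = 491.1001·0.832660 − 394.5445·0.791012·0.561539 = 233.668670
B₀ = V₀ − E₀ = 491.1001 − 233.668670 = 257.431430
spread = −(1/T)·ln(B₀/D) − r = −(1/9.4533)·ln(257.431430/394.5445) − 0.0248 = 0.02036714
in basis points: 0.02036714 × 10⁴ = 203.6714 bp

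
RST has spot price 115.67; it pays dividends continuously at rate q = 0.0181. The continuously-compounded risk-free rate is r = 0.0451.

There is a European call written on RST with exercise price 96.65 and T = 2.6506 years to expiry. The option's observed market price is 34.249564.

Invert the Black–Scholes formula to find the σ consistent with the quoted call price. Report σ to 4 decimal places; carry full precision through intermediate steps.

At σ = 0.3132 the Black–Scholes value reproduces the quote:
σ√T = 0.3132·√2.6506 = 0.509910
d₁ = (ln(S/K) + (r−q+σ²/2)T) / (σ√T) = (ln(115.67/96.65) + (0.0451−0.0181+0.3132²/2)·2.6506) / 0.509910 = (0.179645 + 0.201570) / 0.509910 = 0.747613
d₂ = d₁ − σ√T = 0.747613 − 0.509910 = 0.237703
e^{−rT} = 0.887327
e^{−qT} = 0.953157
N(d₁) = 0.772653,  N(d₂) = 0.593944
V = S·e^{−qT}·N(d₁) − K·e^{−rT}·N(d₂) = 85.186285 − 50.936720 = 34.249564 (equal to the quote); since ∂V/∂σ > 0 for all σ, the implied volatility is unique

sigma = 0.3132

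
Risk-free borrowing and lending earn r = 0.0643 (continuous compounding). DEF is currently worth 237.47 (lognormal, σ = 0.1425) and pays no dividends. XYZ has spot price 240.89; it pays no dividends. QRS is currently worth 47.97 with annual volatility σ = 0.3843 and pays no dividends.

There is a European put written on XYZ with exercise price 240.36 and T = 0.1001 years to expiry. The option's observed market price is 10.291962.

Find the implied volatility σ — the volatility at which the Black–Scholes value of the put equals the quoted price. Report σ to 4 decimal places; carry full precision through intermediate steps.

At σ = 0.3734 the Black–Scholes value reproduces the quote:
σ√T = 0.3734·√0.1001 = 0.118138
d₁ = (ln(S/K) + (r+σ²/2)T) / (σ√T) = (ln(240.89/240.36) + (0.0643+0.3734²/2)·0.1001) / 0.118138 = (0.002203 + 0.013415) / 0.118138 = 0.132196
d₂ = d₁ − σ√T = 0.132196 − 0.118138 = 0.014057
e^{−rT} = 0.993584
N(−d₁) = 0.447415,  N(−d₂) = 0.494392
V = K·e^{−rT}·N(−d₂) − S·N(−d₁) = 118.069718 − 107.777756 = 10.291962 (the observed quote) — the price is monotone increasing in volatility, hence this σ is the only solution

sigma = 0.3734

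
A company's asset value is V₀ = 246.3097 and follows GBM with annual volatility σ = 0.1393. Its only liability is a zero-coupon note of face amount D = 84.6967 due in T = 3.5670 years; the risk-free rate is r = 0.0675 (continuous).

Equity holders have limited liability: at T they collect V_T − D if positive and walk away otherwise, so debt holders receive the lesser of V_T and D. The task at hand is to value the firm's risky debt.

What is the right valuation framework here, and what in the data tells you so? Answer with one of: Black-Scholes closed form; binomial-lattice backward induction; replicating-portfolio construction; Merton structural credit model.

Key observation: a levered firm with one bullet debt due at 3.5670 years is the canonical structural-credit setup: equity is a call on the firm's assets struck at the face value.

framework: Merton structural credit model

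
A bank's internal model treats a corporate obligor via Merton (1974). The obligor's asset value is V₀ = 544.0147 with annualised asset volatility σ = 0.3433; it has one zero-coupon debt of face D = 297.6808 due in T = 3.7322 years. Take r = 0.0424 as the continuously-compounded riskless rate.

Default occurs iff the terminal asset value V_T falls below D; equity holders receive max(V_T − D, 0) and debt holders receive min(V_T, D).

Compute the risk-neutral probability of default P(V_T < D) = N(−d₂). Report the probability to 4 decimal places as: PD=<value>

PD=0.2072

Apply the equity-as-call identities (strike 297.6808, horizon 3.7322 years):
d₁ = [ln(V₀/D) + (r + σ²/2)T] / (σ√T)
   = [ln(544.0147/297.6808) + (0.0424 + 0.5·0.3433²)·3.7322] / (0.3433·√3.7322)
   = [0.602954 + 0.378174] / 0.663218 = 1.479346
d₂ = d₁ − σ√T = 1.479346 − 0.663218 = 0.816128
risk-neutral PD = N(−d₂) = N(-0.816128) = 0.207213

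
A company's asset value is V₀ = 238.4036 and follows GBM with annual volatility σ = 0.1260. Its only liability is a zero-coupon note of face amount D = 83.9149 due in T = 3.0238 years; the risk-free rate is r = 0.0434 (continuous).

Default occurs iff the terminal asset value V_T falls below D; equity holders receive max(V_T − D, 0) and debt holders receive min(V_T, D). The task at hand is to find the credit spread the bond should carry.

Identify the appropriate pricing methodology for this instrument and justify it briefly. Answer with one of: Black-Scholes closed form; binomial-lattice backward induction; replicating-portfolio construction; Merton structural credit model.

framework: Merton structural credit model

Key observation: assets follow a GBM and default happens iff V_T < 83.9149; valuing claims on that split (equity as a call, risky debt as the residual) is the structural model's definition.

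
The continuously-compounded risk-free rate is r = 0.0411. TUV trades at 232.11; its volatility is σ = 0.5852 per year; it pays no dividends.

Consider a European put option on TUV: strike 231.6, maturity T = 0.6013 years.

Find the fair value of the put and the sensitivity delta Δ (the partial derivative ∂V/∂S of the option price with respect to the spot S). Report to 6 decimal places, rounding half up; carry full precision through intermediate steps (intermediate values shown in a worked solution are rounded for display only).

σ√T = 0.5852·√0.6013 = 0.453785
d₁ = (ln(S/K) + (r+σ²/2)T) / (σ√T) = (ln(232.11/231.6) + (0.0411+0.5852²/2)·0.6013) / 0.453785 = (0.002200 + 0.127674) / 0.453785 = 0.286200
d₂ = d₁ − σ√T = 0.286200 − 0.453785 = -0.167584
e^{−rT} = 0.975589
N(−d₁) = 0.387362,  N(−d₂) = 0.566545
Put price V = K·e^{−rT}·N(−d₂) − S·N(−d₁) = 128.008837 − 89.910666 = 38.098171
Δ = −N(−d₁) = -0.387362

price = 38.098171
Δ = -0.387362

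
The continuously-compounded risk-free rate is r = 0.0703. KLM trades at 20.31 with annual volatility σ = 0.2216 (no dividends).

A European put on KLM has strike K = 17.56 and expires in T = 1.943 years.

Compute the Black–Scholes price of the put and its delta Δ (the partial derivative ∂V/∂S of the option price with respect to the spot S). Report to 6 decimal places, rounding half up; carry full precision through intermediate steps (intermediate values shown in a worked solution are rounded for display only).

price = 0.530153
Δ = -0.142838

σ√T = 0.2216·√1.943 = 0.308892
d₁ = (ln(S/K) + (r+σ²/2)T) / (σ√T) = (ln(20.31/17.56) + (0.0703+0.2216²/2)·1.943) / 0.308892 = (0.145490 + 0.184300) / 0.308892 = 1.067655
d₂ = d₁ − σ√T = 1.067655 − 0.308892 = 0.758763
e^{−rT} = 0.872325
N(−d₁) = 0.142838,  N(−d₂) = 0.223997
Put price V = K·e^{−rT}·N(−d₂) − S·N(−d₁) = 3.431194 − 2.901041 = 0.530153
Δ = −N(−d₁) = -0.142838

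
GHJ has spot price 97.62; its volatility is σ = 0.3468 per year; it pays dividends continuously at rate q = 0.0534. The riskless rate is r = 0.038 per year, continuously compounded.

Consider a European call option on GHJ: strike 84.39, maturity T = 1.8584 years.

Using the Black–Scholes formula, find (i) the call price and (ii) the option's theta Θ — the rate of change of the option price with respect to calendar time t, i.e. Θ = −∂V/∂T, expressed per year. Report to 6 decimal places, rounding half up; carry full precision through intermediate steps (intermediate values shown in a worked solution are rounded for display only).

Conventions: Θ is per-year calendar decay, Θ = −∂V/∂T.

σ√T = 0.3468·√1.8584 = 0.472769
d₁ = (ln(S/K) + (r−q+σ²/2)T) / (σ√T) = (ln(97.62/84.39) + (0.038−0.0534+0.3468²/2)·1.8584) / 0.472769 = (0.145633 + 0.083136) / 0.472769 = 0.483893
d₂ = d₁ − σ√T = 0.483893 − 0.472769 = 0.011124
e^{−rT} = 0.931817
e^{−qT} = 0.905527
N(d₁) = 0.685769,  N(d₂) = 0.504438
Call price V = S·e^{−qT}·N(d₁) − K·e^{−rT}·N(d₂) = 60.620267 − 39.666966 = 20.953302
φ(d₁) = (1/√(2π))·e^{−d₁²/2} = 0.354866
Θ = −S·e^{−qT}·φ(d₁)·σ/(2√T) + q·S·e^{−qT}·N(d₁) − r·K·e^{−rT}·N(d₂) = −3.990103 + 3.237122 − 1.507345 = -2.260326

price = 20.953302
Θ = -2.260326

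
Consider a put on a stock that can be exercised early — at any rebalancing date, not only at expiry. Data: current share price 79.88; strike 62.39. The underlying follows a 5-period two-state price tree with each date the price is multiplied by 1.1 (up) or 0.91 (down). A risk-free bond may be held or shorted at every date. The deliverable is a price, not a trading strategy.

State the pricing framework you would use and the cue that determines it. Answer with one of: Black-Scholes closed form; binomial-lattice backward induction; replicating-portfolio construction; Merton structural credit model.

Key observation: the exercise right at every one of the 5 steps is what matters: each node needs max(62.39 − S, continuation), which only the stepwise tree valuation starting from spot 79.88 delivers.

framework: binomial-lattice backward induction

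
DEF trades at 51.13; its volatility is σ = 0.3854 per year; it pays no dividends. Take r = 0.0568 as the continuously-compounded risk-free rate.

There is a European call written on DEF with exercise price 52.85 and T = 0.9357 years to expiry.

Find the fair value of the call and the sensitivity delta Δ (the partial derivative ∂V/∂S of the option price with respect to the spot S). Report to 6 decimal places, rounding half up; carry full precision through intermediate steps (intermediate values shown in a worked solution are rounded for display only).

price = 8.003997
Δ = 0.594918

σ√T = 0.3854·√0.9357 = 0.372804
d₁ = (ln(S/K) + (r+σ²/2)T) / (σ√T) = (ln(51.13/52.85) + (0.0568+0.3854²/2)·0.9357) / 0.372804 = (-0.033086 + 0.122639) / 0.372804 = 0.240214
d₂ = d₁ − σ√T = 0.240214 − 0.372804 = -0.132589
e^{−rT} = 0.948240
N(d₁) = 0.594918,  N(d₂) = 0.447259
Call price V = S·N(d₁) − K·e^{−rT}·N(d₂) = 30.418152 − 22.414155 = 8.003997
Δ = N(d₁) = 0.594918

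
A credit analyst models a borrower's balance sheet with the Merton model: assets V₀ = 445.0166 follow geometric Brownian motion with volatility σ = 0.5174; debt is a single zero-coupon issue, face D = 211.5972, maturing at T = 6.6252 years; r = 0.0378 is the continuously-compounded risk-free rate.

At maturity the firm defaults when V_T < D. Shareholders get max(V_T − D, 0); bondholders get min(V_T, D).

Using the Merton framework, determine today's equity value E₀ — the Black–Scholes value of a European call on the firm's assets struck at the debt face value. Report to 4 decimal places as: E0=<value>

Equity is a call on the firm's assets struck at D = 211.5972:
d₁ = [ln(V₀/D) + (r + σ²/2)T] / (σ√T)
   = [ln(445.0166/211.5972) + (0.0378 + 0.5·0.5174²)·6.6252] / (0.5174·√6.6252)
   = [0.743427 + 1.137225] / 1.331760 = 1.412155
d₂ = d₁ − σ√T = 1.412155 − 1.331760 = 0.080396
N(d₁) = 0.921048,  N(d₂) = 0.532039,  e^(−rT) = 0.778464
E₀ = V₀·N(d₁) − D·e^(−rT)·N(d₂)
   = 445.0166·0.921048 − 211.5972·0.778464·0.532039 = 322.243770

E0=322.2438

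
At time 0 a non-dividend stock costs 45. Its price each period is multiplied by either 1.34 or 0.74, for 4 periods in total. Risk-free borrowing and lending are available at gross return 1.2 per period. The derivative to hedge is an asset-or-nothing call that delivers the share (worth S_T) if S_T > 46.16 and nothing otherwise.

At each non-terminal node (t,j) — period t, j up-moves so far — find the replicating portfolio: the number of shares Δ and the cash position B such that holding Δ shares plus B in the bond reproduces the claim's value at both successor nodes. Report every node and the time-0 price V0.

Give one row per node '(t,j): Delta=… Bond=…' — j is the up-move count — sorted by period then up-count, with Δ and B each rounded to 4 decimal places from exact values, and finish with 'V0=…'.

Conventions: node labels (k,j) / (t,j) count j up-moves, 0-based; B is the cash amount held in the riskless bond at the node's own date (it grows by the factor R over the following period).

No-arbitrage ⇒ martingale measure with p* = (R−d)/(u−d) = 0.7667.
At maturity the claim pays: V(4,0)=0.0000, V(4,1)=0.0000, V(4,2)=0.0000, V(4,3)=80.1233, V(4,4)=145.0881
Node (3,0) S=18.2351: V=(p*·0.0000+(1−p*)·0.0000)/1.2=0.0000; Δ=(0.0000−0.0000)/(24.4350−13.4940)=0.0000; B=V−Δ·S=0.0000
Node (3,1) S=33.0203: V=(p*·0.0000+(1−p*)·0.0000)/1.2=0.0000; Δ=(0.0000−0.0000)/(44.2472−24.4350)=0.0000; B=V−Δ·S=0.0000
Node (3,2) S=59.7935: V=(p*·80.1233+(1−p*)·0.0000)/1.2=51.1899; Δ=(80.1233−0.0000)/(80.1233−44.2472)=2.2333; B=V−Δ·S=-82.3489
Node (3,3) S=108.2747: V=(p*·145.0881+(1−p*)·80.1233)/1.2=108.2747; Δ=(145.0881−80.1233)/(145.0881−80.1233)=1.0000; B=V−Δ·S=0.0000
Node (2,0) S=24.6420: V=(p*·0.0000+(1−p*)·0.0000)/1.2=0.0000; Δ=(0.0000−0.0000)/(33.0203−18.2351)=0.0000; B=V−Δ·S=0.0000
Node (2,1) S=44.6220: V=(p*·51.1899+(1−p*)·0.0000)/1.2=32.7046; Δ=(51.1899−0.0000)/(59.7935−33.0203)=1.9120; B=V−Δ·S=-52.6118
Node (2,2) S=80.8020: V=(p*·108.2747+(1−p*)·51.1899)/1.2=79.1291; Δ=(108.2747−51.1899)/(108.2747−59.7935)=1.1775; B=V−Δ·S=-16.0123
Node (1,0) S=33.3000: V=(p*·32.7046+(1−p*)·0.0000)/1.2=20.8946; Δ=(32.7046−0.0000)/(44.6220−24.6420)=1.6369; B=V−Δ·S=-33.6131
Node (1,1) S=60.3000: V=(p*·79.1291+(1−p*)·32.7046)/1.2=56.9139; Δ=(79.1291−32.7046)/(80.8020−44.6220)=1.2832; B=V−Δ·S=-20.4601
Node (0,0) S=45.0000: V=(p*·56.9139+(1−p*)·20.8946)/1.2=40.4245; Δ=(56.9139−20.8946)/(60.3000−33.3000)=1.3340; B=V−Δ·S=-19.6076
As a check, the time-0 holding Δ(0,0)·S0 + B(0,0) comes to 40.4245 — exactly V0.

(0,0): Delta=1.3340 Bond=-19.6076
(1,0): Delta=1.6369 Bond=-33.6131
(1,1): Delta=1.2832 Bond=-20.4601
(2,0): Delta=0.0000 Bond=0.0000
(2,1): Delta=1.9120 Bond=-52.6118
(2,2): Delta=1.1775 Bond=-16.0123
(3,0): Delta=0.0000 Bond=0.0000
(3,1): Delta=0.0000 Bond=0.0000
(3,2): Delta=2.2333 Bond=-82.3489
(3,3): Delta=1.0000 Bond=0.0000
V0=40.4245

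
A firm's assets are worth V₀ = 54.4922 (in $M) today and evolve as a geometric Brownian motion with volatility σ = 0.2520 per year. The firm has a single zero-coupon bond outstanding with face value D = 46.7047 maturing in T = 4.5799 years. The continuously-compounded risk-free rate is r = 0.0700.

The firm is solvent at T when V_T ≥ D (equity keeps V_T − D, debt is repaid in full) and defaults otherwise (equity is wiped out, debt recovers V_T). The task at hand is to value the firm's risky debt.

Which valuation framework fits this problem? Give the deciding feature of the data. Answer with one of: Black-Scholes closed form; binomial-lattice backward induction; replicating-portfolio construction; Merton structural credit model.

framework: Merton structural credit model

Key observation: assets follow a GBM and default happens iff V_T < 46.7047; valuing claims on that split (equity as a call, risky debt as the residual) is the structural model's definition.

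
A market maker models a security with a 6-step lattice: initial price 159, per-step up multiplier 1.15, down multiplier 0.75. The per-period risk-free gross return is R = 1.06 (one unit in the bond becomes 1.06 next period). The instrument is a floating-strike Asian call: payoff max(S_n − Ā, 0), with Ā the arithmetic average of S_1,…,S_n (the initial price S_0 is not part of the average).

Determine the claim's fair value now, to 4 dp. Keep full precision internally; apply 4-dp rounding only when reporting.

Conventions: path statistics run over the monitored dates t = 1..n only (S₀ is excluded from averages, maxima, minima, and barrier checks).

price = 26.1490

With p* = (R−d)/(u−d) = 0.7750, sum probability × payoff across the paths and divide by R^6.
Enumerate all 2^6 = 64 price paths (U = up ×1.15, D = down ×0.75); each path with k up-moves has probability p*^k·(1−p*)^(6−k).
DDDDDD: Ā=65.3507, payoff=0.0000, prob=0.000130
UDDDDD: Ā=100.2044, payoff=0.0000, prob=0.000447
DUDDDD: Ā=89.6044, payoff=0.0000, prob=0.000447
UUDDDD: Ā=137.3934, payoff=0.0000, prob=0.001539
DDUDDD: Ā=81.6544, payoff=0.0000, prob=0.000447
UDUDDD: Ā=125.2034, payoff=0.0000, prob=0.001539
DUUDDD: Ā=114.6034, payoff=0.0000, prob=0.001539
UUUDDD: Ā=175.7253, payoff=0.0000, prob=0.005302
DDDUDD: Ā=75.6919, payoff=0.0000, prob=0.000447
UDDUDD: Ā=116.0609, payoff=0.0000, prob=0.001539
DUDUDD: Ā=105.4609, payoff=0.0000, prob=0.001539
UUDUDD: Ā=161.7068, payoff=0.0000, prob=0.005302
DDUUDD: Ā=97.5109, payoff=0.0000, prob=0.001539
UDUUDD: Ā=149.5168, payoff=0.0000, prob=0.005302
DUUUDD: Ā=138.9168, payoff=0.0000, prob=0.005302
UUUUDD: Ā=213.0057, payoff=0.0000, prob=0.018263
DDDDUD: Ā=71.2200, payoff=0.0000, prob=0.000447
UDDDUD: Ā=109.2041, payoff=0.0000, prob=0.001539
DUDDUD: Ā=98.6041, payoff=0.0000, prob=0.001539
UUDDUD: Ā=151.1929, payoff=0.0000, prob=0.005302
DDUDUD: Ā=90.6541, payoff=0.0000, prob=0.001539
UDUDUD: Ā=139.0029, payoff=0.0000, prob=0.005302
DUUDUD: Ā=128.4029, payoff=0.0000, prob=0.005302
UUUDUD: Ā=196.8845, payoff=0.0000, prob=0.018263
DDDUUD: Ā=84.6916, payoff=0.0000, prob=0.001539
UDDUUD: Ā=129.8604, payoff=0.0000, prob=0.005302
DUDUUD: Ā=119.2604, payoff=0.0000, prob=0.005302
UUDUUD: Ā=182.8660, payoff=0.0000, prob=0.018263
DDUUUD: Ā=111.3104, payoff=0.0000, prob=0.005302
UDUUUD: Ā=170.6760, payoff=0.0000, prob=0.018263
DUUUUD: Ā=160.0760, payoff=0.0000, prob=0.018263
UUUUUD: Ā=245.4498, payoff=0.0000, prob=0.062906
DDDDDU: Ā=67.8661, payoff=0.0000, prob=0.000447
UDDDDU: Ā=104.0614, payoff=0.0000, prob=0.001539
DUDDDU: Ā=93.4614, payoff=0.0000, prob=0.001539
UUDDDU: Ā=143.3075, payoff=0.0000, prob=0.005302
DDUDDU: Ā=85.5114, payoff=0.0000, prob=0.001539
UDUDDU: Ā=131.1175, payoff=0.0000, prob=0.005302
DUUDDU: Ā=120.5175, payoff=0.0000, prob=0.005302
UUUDDU: Ā=184.7935, payoff=0.0000, prob=0.018263
DDDUDU: Ā=79.5489, payoff=0.0000, prob=0.001539
UDDUDU: Ā=121.9750, payoff=0.0000, prob=0.005302
DUDUDU: Ā=111.3750, payoff=0.0000, prob=0.005302
UUDUDU: Ā=170.7750, payoff=0.0000, prob=0.018263
DDUUDU: Ā=103.4250, payoff=0.0000, prob=0.005302
UDUUDU: Ā=158.5850, payoff=0.0000, prob=0.018263
DUUUDU: Ā=147.9850, payoff=8.4418, prob=0.018263
UUUUDU: Ā=226.9103, payoff=12.9440, prob=0.062906
DDDDUU: Ā=75.0770, payoff=0.0000, prob=0.001539
UDDDUU: Ā=115.1181, payoff=0.0000, prob=0.005302
DUDDUU: Ā=104.5181, payoff=0.0000, prob=0.005302
UUDDUU: Ā=160.2611, payoff=0.0000, prob=0.018263
DDUDUU: Ā=96.5681, payoff=5.4493, prob=0.005302
UDUDUU: Ā=148.0711, payoff=8.3556, prob=0.018263
DUUDUU: Ā=137.4711, payoff=18.9556, prob=0.018263
UUUDUU: Ā=210.7891, payoff=29.0653, prob=0.062906
DDDUUU: Ā=90.6056, payoff=11.4118, prob=0.005302
UDDUUU: Ā=138.9286, payoff=17.4981, prob=0.018263
DUDUUU: Ā=128.3286, payoff=28.0981, prob=0.018263
UUDUUU: Ā=196.7706, payoff=43.0838, prob=0.062906
DDUUUU: Ā=120.3786, payoff=36.0481, prob=0.018263
UDUUUU: Ā=184.5806, payoff=55.2738, prob=0.062906
DUUUUU: Ā=173.9806, payoff=65.8738, prob=0.062906
UUUUUU: Ā=266.7702, payoff=101.0065, prob=0.216676
Price = Σ prob·payoff / R^6 = 37.092824 / 1.418519 = 26.1490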